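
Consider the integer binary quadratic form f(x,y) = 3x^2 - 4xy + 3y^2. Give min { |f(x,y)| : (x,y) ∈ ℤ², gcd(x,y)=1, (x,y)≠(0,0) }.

translate: b→2 (≡-4 mod 6), so (3,-4,3)→(3,2,2)
flip: (3,2,2)→(2,-2,3)
translate: b→2 (≡-2 mod 4), so (2,-2,3)→(2,2,3)
reduced (well bottom): (2,2,3) with a≤c, −a<b≤a
well minimum = a = 2

2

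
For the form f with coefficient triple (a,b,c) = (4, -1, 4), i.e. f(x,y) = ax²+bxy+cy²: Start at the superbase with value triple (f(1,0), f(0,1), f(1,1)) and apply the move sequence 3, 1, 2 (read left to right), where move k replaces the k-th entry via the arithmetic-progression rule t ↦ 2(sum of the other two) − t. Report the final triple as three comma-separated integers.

start (4,4,7) = (f(1,0),f(0,1),f(1,1))
replace slot 3: 2·(4+4) − 7 = 9 → (4,4,9)
replace slot 1: 2·(4+9) − 4 = 22 → (22,4,9)
replace slot 2: 2·(22+9) − 4 = 58 → (22,58,9)

22,58,9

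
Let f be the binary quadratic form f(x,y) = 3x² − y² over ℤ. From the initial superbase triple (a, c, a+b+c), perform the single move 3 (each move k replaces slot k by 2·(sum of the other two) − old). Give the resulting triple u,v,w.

start (3,-1,2) = (f(1,0),f(0,1),f(1,1))
replace slot 3: 2·(3+(-1)) − 2 = 2 → (3,-1,2)

3,-1,2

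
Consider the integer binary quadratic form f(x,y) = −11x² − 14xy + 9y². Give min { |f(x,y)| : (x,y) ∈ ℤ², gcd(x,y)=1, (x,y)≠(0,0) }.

descent: ρ → (9,14,-11)  [lands on river]
river: ρ → (-11,8,12)
river: ρ → (12,16,-7)
river: ρ → (-7,12,16)
river: ρ → (16,20,-3)
river: ρ → (-3,22,9)
closes: descent 1, river 6
min |a| on river = 3

3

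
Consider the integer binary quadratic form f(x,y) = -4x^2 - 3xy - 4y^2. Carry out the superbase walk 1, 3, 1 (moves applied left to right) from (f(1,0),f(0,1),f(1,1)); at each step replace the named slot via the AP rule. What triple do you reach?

start (-4,-4,-11) = (f(1,0),f(0,1),f(1,1))
replace slot 1: 2·((-4)+(-11)) − (-4) = -26 → (-26,-4,-11)
replace slot 3: 2·((-26)+(-4)) − (-11) = -49 → (-26,-4,-49)
replace slot 1: 2·((-4)+(-49)) − (-26) = -80 → (-80,-4,-49)

-80,-4,-49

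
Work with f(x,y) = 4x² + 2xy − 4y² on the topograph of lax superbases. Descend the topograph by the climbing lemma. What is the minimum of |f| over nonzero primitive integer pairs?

river: ρ → (-4,6,2)
river: ρ → (2,6,-4)
river: ρ → (-4,2,4)
river: ρ → (4,6,-2)
river: ρ → (-2,6,4)
river: ρ → (4,2,-4)
closes: descent 0, river 6
min |a| on river = 2

2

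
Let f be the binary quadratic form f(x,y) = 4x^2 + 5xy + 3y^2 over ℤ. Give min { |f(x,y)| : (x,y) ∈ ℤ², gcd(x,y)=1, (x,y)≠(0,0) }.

translate: b→-3 (≡5 mod 8), so (4,5,3)→(4,-3,2)
flip: (4,-3,2)→(2,3,4)
translate: b→-1 (≡3 mod 4), so (2,3,4)→(2,-1,3)
reduced (well bottom): (2,-1,3) with a≤c, −a<b≤a
well minimum = a = 2

2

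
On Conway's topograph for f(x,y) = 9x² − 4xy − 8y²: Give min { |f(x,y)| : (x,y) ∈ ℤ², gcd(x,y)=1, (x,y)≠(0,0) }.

descent: ρ → (-8,4,9)  [lands on river]
river: ρ → (9,14,-3)
river: ρ → (-3,16,4)
river: ρ → (4,16,-3)
river: ρ → (-3,14,9)
river: ρ → (9,4,-8)
river: ρ → (-8,12,5)
river: ρ → (5,8,-12)
river: ρ → (-12,16,1)
river: ρ → (1,16,-12)
river: ρ → (-12,8,5)
river: ρ → (5,12,-8)
closes: descent 1, river 12
min |a| on river = 1

1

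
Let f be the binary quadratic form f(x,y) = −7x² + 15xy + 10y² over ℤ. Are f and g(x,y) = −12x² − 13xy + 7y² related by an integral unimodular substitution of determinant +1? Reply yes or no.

D₁ = 505, D₂ = 505
river cycle of f (length 8): (10, 5, -12), (-12, 19, 3), (3, 17, -18), (-18, 19, 2), (2, 21, -8), (-8, 11, 12), (12, 13, -7), (-7, 15, 10)
river cycle of g (length 8): (7, 13, -12), (-12, 11, 8), (8, 21, -2), (-2, 19, 18), (18, 17, -3), (-3, 19, 12), (12, 5, -10), (-10, 15, 7)
cycles differ ⇒ inequivalent

no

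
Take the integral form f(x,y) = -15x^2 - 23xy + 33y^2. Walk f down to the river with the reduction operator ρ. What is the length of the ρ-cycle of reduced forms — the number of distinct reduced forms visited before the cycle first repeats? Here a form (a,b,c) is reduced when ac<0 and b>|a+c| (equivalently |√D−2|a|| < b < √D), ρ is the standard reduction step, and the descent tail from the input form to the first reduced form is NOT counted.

D = 2509, ⌊√D⌋ = 50
descent: ρ → (33,23,-15)  [lands on river]
river: ρ → (-15,37,19)
river: ρ → (19,39,-13)
river: ρ → (-13,39,19)
river: ρ → (19,37,-15)
river: ρ → (-15,23,33)
river: ρ → (33,43,-5)
river: ρ → (-5,47,15)
river: ρ → (15,43,-11)
river: ρ → (-11,45,11)
river: ρ → (11,43,-15)
river: ρ → (-15,47,5)
river: ρ → (5,43,-33)
river: ρ → (-33,23,15)
river: ρ → (15,37,-19)
river: ρ → (-19,39,13)
river: ρ → (13,39,-19)
river: ρ → (-19,37,15)
river: ρ → (15,23,-33)
river: ρ → (-33,43,5)
river: ρ → (5,47,-15)
river: ρ → (-15,43,11)
river: ρ → (11,45,-11)
river: ρ → (-11,43,15)
river: ρ → (15,47,-5)
river: ρ → (-5,43,33)
ρ-cycle length = 26 (tail of 1 descent step not counted)

26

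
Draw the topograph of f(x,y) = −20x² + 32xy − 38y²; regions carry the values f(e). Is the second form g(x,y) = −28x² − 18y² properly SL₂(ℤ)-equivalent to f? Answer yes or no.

D₁ = -2016, D₂ = -2016
f is negative-definite; reduce −f:
−f: translate: b→8 (≡-32 mod 40), so (20,-32,38)→(20,8,26)
−f: reduced (well bottom): (20,8,26) with a≤c, −a<b≤a
flip sign back: reduced form of f is (-20,-8,-26)
g is negative-definite; reduce −g:
−g: flip: (28,0,18)→(18,0,28)
−g: reduced (well bottom): (18,0,28) with a≤c, −a<b≤a
flip sign back: reduced form of g is (-18,0,-28)
reduced forms (-20, -8, -26) vs (-18, 0, -28) ⇒ inequivalent

no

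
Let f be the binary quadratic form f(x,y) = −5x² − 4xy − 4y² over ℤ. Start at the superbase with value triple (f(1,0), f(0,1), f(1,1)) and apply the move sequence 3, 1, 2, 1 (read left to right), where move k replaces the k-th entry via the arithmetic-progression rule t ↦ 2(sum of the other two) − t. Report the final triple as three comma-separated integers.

start (-5,-4,-13) = (f(1,0),f(0,1),f(1,1))
replace slot 3: 2·((-5)+(-4)) − (-13) = -5 → (-5,-4,-5)
replace slot 1: 2·((-4)+(-5)) − (-5) = -13 → (-13,-4,-5)
replace slot 2: 2·((-13)+(-5)) − (-4) = -32 → (-13,-32,-5)
replace slot 1: 2·((-32)+(-5)) − (-13) = -61 → (-61,-32,-5)

-61,-32,-5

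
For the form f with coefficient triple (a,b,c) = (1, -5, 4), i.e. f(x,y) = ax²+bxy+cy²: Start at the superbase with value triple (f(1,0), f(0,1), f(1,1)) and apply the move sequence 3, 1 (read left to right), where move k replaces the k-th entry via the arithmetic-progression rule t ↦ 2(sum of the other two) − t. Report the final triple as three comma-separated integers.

start (1,4,0) = (f(1,0),f(0,1),f(1,1))
replace slot 3: 2·(1+4) − 0 = 10 → (1,4,10)
replace slot 1: 2·(4+10) − 1 = 27 → (27,4,10)

27,4,10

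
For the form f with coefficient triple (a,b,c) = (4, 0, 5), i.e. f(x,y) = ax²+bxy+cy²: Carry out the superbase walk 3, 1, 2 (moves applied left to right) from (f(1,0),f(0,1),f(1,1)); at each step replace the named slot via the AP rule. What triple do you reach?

start (4,5,9) = (f(1,0),f(0,1),f(1,1))
replace slot 3: 2·(4+5) − 9 = 9 → (4,5,9)
replace slot 1: 2·(5+9) − 4 = 24 → (24,5,9)
replace slot 2: 2·(24+9) − 5 = 61 → (24,61,9)

24,61,9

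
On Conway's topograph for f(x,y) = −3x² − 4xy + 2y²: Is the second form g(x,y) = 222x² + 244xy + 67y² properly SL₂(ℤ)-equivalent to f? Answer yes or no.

D₁ = 40, D₂ = 40
river cycle of f (length 6): (2, 4, -3), (-3, 2, 3), (3, 4, -2), (-2, 4, 3), (3, 2, -3), (-3, 4, 2)
river cycle of g (length 6): (2, 4, -3), (-3, 2, 3), (3, 4, -2), (-2, 4, 3), (3, 2, -3), (-3, 4, 2)
cycles coincide ⇒ equivalent

yes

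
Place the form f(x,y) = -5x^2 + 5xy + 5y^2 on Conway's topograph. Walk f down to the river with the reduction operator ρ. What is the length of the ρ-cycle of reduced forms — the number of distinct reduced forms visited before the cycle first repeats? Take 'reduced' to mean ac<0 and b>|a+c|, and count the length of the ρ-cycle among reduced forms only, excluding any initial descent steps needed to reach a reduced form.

D = 125, ⌊√D⌋ = 11
river: ρ → (5,5,-5)
river: ρ → (-5,5,5)
ρ-cycle length = 2 (tail of 0 descent steps not counted)

2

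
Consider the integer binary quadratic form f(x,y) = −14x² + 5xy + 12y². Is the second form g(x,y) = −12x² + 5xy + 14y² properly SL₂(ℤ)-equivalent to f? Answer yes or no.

D₁ = 697, D₂ = 697
river cycle of f (length 10): (12, 19, -7), (-7, 23, 6), (6, 25, -3), (-3, 23, 14), (14, 5, -12), (-12, 19, 7), (7, 23, -6), (-6, 25, 3), (3, 23, -14), (-14, 5, 12)
river cycle of g (length 10): (14, 23, -3), (-3, 25, 6), (6, 23, -7), (-7, 19, 12), (12, 5, -14), (-14, 23, 3), (3, 25, -6), (-6, 23, 7), (7, 19, -12), (-12, 5, 14)
cycles differ ⇒ inequivalent

no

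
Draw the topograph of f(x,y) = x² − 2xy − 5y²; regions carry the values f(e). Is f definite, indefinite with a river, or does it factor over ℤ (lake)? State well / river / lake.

D = b²−4ac = (-2)² − 4·1·(-5) = 24
D > 0 non-square ⇒ indefinite ⇒ periodic river

river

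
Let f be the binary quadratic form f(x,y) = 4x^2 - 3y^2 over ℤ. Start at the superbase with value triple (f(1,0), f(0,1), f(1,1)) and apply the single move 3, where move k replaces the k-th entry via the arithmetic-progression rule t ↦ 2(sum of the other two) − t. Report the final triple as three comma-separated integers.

start (4,-3,1) = (f(1,0),f(0,1),f(1,1))
replace slot 3: 2·(4+(-3)) − 1 = 1 → (4,-3,1)

4,-3,1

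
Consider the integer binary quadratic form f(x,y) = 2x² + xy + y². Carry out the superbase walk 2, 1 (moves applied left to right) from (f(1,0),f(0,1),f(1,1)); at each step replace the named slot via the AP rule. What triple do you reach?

start (2,1,4) = (f(1,0),f(0,1),f(1,1))
replace slot 2: 2·(2+4) − 1 = 11 → (2,11,4)
replace slot 1: 2·(11+4) − 2 = 28 → (28,11,4)

28,11,4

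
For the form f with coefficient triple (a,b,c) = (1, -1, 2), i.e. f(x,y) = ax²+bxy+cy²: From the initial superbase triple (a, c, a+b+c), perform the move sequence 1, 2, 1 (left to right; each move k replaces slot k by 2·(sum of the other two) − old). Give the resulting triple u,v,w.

start (1,2,2) = (f(1,0),f(0,1),f(1,1))
replace slot 1: 2·(2+2) − 1 = 7 → (7,2,2)
replace slot 2: 2·(7+2) − 2 = 16 → (7,16,2)
replace slot 1: 2·(16+2) − 7 = 29 → (29,16,2)

29,16,2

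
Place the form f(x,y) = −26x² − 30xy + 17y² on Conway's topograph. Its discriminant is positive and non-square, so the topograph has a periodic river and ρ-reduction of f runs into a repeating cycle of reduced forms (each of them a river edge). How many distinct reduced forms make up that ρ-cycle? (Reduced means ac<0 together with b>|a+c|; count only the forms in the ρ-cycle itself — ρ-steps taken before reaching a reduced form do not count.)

D = 2668, ⌊√D⌋ = 51
descent: ρ → (17,30,-26)  [lands on river]
river: ρ → (-26,22,21)
river: ρ → (21,20,-27)
river: ρ → (-27,34,14)
river: ρ → (14,50,-3)
river: ρ → (-3,46,46)
river: ρ → (46,46,-3)
river: ρ → (-3,50,14)
river: ρ → (14,34,-27)
river: ρ → (-27,20,21)
river: ρ → (21,22,-26)
river: ρ → (-26,30,17)
river: ρ → (17,38,-18)
river: ρ → (-18,34,21)
river: ρ → (21,50,-2)
river: ρ → (-2,50,21)
river: ρ → (21,34,-18)
river: ρ → (-18,38,17)
ρ-cycle length = 18 (tail of 1 descent step not counted)

18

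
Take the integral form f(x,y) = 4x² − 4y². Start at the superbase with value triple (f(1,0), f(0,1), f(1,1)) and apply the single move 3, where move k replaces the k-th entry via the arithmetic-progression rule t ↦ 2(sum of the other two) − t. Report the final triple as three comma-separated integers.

start (4,-4,0) = (f(1,0),f(0,1),f(1,1))
replace slot 3: 2·(4+(-4)) − 0 = 0 → (4,-4,0)

4,-4,0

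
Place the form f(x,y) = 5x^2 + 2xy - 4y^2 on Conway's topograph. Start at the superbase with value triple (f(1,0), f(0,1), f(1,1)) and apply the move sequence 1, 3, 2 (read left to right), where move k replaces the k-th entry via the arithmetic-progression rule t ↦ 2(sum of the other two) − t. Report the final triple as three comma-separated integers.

start (5,-4,3) = (f(1,0),f(0,1),f(1,1))
replace slot 1: 2·((-4)+3) − 5 = -7 → (-7,-4,3)
replace slot 3: 2·((-7)+(-4)) − 3 = -25 → (-7,-4,-25)
replace slot 2: 2·((-7)+(-25)) − (-4) = -60 → (-7,-60,-25)

-7,-60,-25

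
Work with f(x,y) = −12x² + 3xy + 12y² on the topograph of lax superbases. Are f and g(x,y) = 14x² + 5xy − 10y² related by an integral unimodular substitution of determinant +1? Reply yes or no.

D₁ = 585, D₂ = 585
river cycle of f (length 6): (12, 21, -3), (-3, 21, 12), (12, 3, -12), (-12, 21, 3), (3, 21, -12), (-12, 3, 12)
river cycle of g (length 12): (-10, 15, 9), (9, 21, -4), (-4, 19, 14), (14, 9, -9), (-9, 9, 14), (14, 19, -4), (-4, 21, 9), (9, 15, -10), (-10, 5, 14), (14, 23, -1), … (2 more)
cycles differ ⇒ inequivalent

no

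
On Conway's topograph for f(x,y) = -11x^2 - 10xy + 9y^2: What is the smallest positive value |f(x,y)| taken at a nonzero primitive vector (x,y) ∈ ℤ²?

descent: ρ → (9,10,-11)  [lands on river]
river: ρ → (-11,12,8)
river: ρ → (8,20,-3)
river: ρ → (-3,22,1)
river: ρ → (1,22,-3)
river: ρ → (-3,20,8)
river: ρ → (8,12,-11)
river: ρ → (-11,10,9)
river: ρ → (9,8,-12)
river: ρ → (-12,16,5)
river: ρ → (5,14,-15)
river: ρ → (-15,16,4)
river: ρ → (4,16,-15)
river: ρ → (-15,14,5)
river: ρ → (5,16,-12)
river: ρ → (-12,8,9)
closes: descent 1, river 16
min |a| on river = 1

1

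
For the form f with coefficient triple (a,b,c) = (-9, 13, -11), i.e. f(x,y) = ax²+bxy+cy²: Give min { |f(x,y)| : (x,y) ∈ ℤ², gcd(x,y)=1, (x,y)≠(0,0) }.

translate: b→5 (≡-13 mod 18), so (9,-13,11)→(9,5,7)
flip: (9,5,7)→(7,-5,9)
reduced (well bottom): (7,-5,9) with a≤c, −a<b≤a
well minimum |f| = |-7| = 7 (negative-definite)

7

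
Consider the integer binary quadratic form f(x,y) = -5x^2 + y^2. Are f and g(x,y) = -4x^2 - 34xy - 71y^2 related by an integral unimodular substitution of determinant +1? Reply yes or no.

D₁ = 20, D₂ = 20
river cycle of f (length 2): (1, 4, -1), (-1, 4, 1)
river cycle of g (length 2): (1, 4, -1), (-1, 4, 1)
cycles coincide ⇒ equivalent

yes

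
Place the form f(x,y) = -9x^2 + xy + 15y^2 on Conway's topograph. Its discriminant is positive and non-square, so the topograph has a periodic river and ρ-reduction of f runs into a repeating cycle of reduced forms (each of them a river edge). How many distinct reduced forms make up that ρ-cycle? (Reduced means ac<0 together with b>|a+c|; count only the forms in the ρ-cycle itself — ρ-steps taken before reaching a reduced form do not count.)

D = 541, ⌊√D⌋ = 23
descent: ρ → (15,-1,-9)
descent: ρ → (-9,19,5)  [lands on river]
river: ρ → (5,21,-5)
river: ρ → (-5,19,9)
river: ρ → (9,17,-7)
river: ρ → (-7,11,15)
river: ρ → (15,19,-3)
river: ρ → (-3,23,1)
river: ρ → (1,23,-3)
river: ρ → (-3,19,15)
river: ρ → (15,11,-7)
river: ρ → (-7,17,9)
river: ρ → (9,19,-5)
river: ρ → (-5,21,5)
river: ρ → (5,19,-9)
river: ρ → (-9,17,7)
river: ρ → (7,11,-15)
river: ρ → (-15,19,3)
river: ρ → (3,23,-1)
river: ρ → (-1,23,3)
river: ρ → (3,19,-15)
river: ρ → (-15,11,7)
river: ρ → (7,17,-9)
ρ-cycle length = 22 (tail of 2 descent steps not counted)

22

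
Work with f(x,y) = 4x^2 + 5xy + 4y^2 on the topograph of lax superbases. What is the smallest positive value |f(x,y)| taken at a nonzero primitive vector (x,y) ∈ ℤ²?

translate: b→-3 (≡5 mod 8), so (4,5,4)→(4,-3,3)
flip: (4,-3,3)→(3,3,4)
reduced (well bottom): (3,3,4) with a≤c, −a<b≤a
well minimum = a = 3

3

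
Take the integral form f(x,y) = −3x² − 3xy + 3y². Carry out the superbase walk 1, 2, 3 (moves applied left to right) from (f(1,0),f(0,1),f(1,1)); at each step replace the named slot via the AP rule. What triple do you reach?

start (-3,3,-3) = (f(1,0),f(0,1),f(1,1))
replace slot 1: 2·(3+(-3)) − (-3) = 3 → (3,3,-3)
replace slot 2: 2·(3+(-3)) − 3 = -3 → (3,-3,-3)
replace slot 3: 2·(3+(-3)) − (-3) = 3 → (3,-3,3)

3,-3,3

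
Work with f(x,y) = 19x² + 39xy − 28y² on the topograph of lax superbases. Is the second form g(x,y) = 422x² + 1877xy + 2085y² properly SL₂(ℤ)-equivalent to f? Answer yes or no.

D₁ = 3649, D₂ = 3649
river cycle of f (length 110): (-28, 17, 30), (30, 43, -15), (-15, 47, 24), (24, 49, -13), (-13, 55, 12), (12, 41, -41), (-41, 41, 12), (12, 55, -13), (-13, 49, 24), (24, 47, -15), … (100 more)
river cycle of g (length 110): (19, 39, -28), (-28, 17, 30), (30, 43, -15), (-15, 47, 24), (24, 49, -13), (-13, 55, 12), (12, 41, -41), (-41, 41, 12), (12, 55, -13), (-13, 49, 24), … (100 more)
cycles coincide ⇒ equivalent

yes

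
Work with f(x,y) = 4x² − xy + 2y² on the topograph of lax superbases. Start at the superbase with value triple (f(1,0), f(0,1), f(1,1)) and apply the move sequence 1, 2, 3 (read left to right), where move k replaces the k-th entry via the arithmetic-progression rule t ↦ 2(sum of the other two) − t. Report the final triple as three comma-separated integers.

start (4,2,5) = (f(1,0),f(0,1),f(1,1))
replace slot 1: 2·(2+5) − 4 = 10 → (10,2,5)
replace slot 2: 2·(10+5) − 2 = 28 → (10,28,5)
replace slot 3: 2·(10+28) − 5 = 71 → (10,28,71)

10,28,71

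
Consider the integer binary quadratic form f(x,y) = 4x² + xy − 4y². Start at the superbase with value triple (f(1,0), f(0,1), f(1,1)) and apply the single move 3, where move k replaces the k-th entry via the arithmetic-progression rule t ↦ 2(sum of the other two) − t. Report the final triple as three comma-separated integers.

start (4,-4,1) = (f(1,0),f(0,1),f(1,1))
replace slot 3: 2·(4+(-4)) − 1 = -1 → (4,-4,-1)

4,-4,-1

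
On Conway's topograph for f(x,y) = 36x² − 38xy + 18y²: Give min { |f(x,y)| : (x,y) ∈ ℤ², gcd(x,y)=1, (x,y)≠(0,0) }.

translate: b→34 (≡-38 mod 72), so (36,-38,18)→(36,34,16)
flip: (36,34,16)→(16,-34,36)
translate: b→-2 (≡-34 mod 32), so (16,-34,36)→(16,-2,18)
reduced (well bottom): (16,-2,18) with a≤c, −a<b≤a
well minimum = a = 16

16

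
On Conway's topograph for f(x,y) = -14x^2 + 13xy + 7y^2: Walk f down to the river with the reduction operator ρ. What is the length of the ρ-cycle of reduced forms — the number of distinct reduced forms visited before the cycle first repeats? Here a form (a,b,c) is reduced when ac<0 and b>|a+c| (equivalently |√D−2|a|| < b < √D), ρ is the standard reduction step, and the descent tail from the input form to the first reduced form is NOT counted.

D = 561, ⌊√D⌋ = 23
river: ρ → (7,15,-12)
river: ρ → (-12,9,10)
river: ρ → (10,11,-11)
river: ρ → (-11,11,10)
river: ρ → (10,9,-12)
river: ρ → (-12,15,7)
river: ρ → (7,13,-14)
river: ρ → (-14,15,6)
river: ρ → (6,21,-5)
river: ρ → (-5,19,10)
river: ρ → (10,21,-3)
river: ρ → (-3,21,10)
river: ρ → (10,19,-5)
river: ρ → (-5,21,6)
river: ρ → (6,15,-14)
river: ρ → (-14,13,7)
ρ-cycle length = 16 (tail of 0 descent steps not counted)

16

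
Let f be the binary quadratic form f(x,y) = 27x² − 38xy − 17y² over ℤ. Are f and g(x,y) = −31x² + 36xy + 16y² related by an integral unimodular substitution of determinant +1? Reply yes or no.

D₁ = 3280, D₂ = 3280
river cycle of f (length 10): (-17, 38, 27), (27, 16, -28), (-28, 40, 15), (15, 50, -13), (-13, 54, 7), (7, 44, -48), (-48, 52, 3), (3, 56, -12), (-12, 40, 35), (35, 30, -17)
river cycle of g (length 12): (16, 28, -39), (-39, 50, 5), (5, 50, -39), (-39, 28, 16), (16, 36, -31), (-31, 26, 21), (21, 16, -36), (-36, 56, 1), (1, 56, -36), (-36, 16, 21), … (2 more)
cycles differ ⇒ inequivalent

no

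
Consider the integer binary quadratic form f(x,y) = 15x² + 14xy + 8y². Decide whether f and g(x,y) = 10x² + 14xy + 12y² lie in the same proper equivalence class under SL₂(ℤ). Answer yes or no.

D₁ = -284, D₂ = -284
f: flip: (15,14,8)→(8,-14,15)
f: translate: b→2 (≡-14 mod 16), so (8,-14,15)→(8,2,9)
f: reduced (well bottom): (8,2,9) with a≤c, −a<b≤a
g: translate: b→-6 (≡14 mod 20), so (10,14,12)→(10,-6,8)
g: flip: (10,-6,8)→(8,6,10)
g: reduced (well bottom): (8,6,10) with a≤c, −a<b≤a
reduced forms (8, 2, 9) vs (8, 6, 10) ⇒ inequivalent

no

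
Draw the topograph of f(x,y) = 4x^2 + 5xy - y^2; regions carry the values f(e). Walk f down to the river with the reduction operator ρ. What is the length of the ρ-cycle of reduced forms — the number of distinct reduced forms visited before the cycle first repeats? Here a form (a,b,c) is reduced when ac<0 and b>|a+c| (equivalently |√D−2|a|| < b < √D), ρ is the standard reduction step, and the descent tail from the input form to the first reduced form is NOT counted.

D = 41, ⌊√D⌋ = 6
river: ρ → (-1,5,4)
river: ρ → (4,3,-2)
river: ρ → (-2,5,2)
river: ρ → (2,3,-4)
river: ρ → (-4,5,1)
river: ρ → (1,5,-4)
river: ρ → (-4,3,2)
river: ρ → (2,5,-2)
river: ρ → (-2,3,4)
river: ρ → (4,5,-1)
ρ-cycle length = 10 (tail of 0 descent steps not counted)

10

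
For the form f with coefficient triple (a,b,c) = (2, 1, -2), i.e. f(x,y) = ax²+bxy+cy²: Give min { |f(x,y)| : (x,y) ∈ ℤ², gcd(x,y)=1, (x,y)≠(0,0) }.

river: ρ → (-2,3,1)
river: ρ → (1,3,-2)
river: ρ → (-2,1,2)
river: ρ → (2,3,-1)
river: ρ → (-1,3,2)
river: ρ → (2,1,-2)
closes: descent 0, river 6
min |a| on river = 1

1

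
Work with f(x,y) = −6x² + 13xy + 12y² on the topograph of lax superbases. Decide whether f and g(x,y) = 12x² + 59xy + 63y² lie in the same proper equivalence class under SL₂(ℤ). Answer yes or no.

D₁ = 457, D₂ = 457
river cycle of f (length 46): (12, 11, -7), (-7, 17, 6), (6, 19, -4), (-4, 21, 1), (1, 21, -4), (-4, 19, 6), (6, 17, -7), (-7, 11, 12), (12, 13, -6), (-6, 11, 14), … (36 more)
river cycle of g (length 46): (12, 11, -7), (-7, 17, 6), (6, 19, -4), (-4, 21, 1), (1, 21, -4), (-4, 19, 6), (6, 17, -7), (-7, 11, 12), (12, 13, -6), (-6, 11, 14), … (36 more)
cycles coincide ⇒ equivalent

yes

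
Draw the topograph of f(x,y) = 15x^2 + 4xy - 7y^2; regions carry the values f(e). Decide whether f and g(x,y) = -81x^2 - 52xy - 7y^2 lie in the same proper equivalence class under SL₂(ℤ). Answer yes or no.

D₁ = 436, D₂ = 436
river cycle of f (length 30): (-7, 10, 12), (12, 14, -5), (-5, 16, 9), (9, 20, -1), (-1, 20, 9), (9, 16, -5), (-5, 14, 12), (12, 10, -7), (-7, 18, 4), (4, 14, -15), … (20 more)
river cycle of g (length 30): (-7, 10, 12), (12, 14, -5), (-5, 16, 9), (9, 20, -1), (-1, 20, 9), (9, 16, -5), (-5, 14, 12), (12, 10, -7), (-7, 18, 4), (4, 14, -15), … (20 more)
cycles coincide ⇒ equivalent

yes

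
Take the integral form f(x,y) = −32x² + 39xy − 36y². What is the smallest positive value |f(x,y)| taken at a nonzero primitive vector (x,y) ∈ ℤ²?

translate: b→25 (≡-39 mod 64), so (32,-39,36)→(32,25,29)
flip: (32,25,29)→(29,-25,32)
reduced (well bottom): (29,-25,32) with a≤c, −a<b≤a
well minimum |f| = |-29| = 29 (negative-definite)

29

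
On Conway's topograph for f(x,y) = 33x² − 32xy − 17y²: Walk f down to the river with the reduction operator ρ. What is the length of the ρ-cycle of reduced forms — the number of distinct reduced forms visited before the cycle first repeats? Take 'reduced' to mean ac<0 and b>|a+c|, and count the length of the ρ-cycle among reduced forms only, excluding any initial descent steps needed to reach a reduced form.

D = 3268, ⌊√D⌋ = 57
descent: ρ → (-17,32,33)  [lands on river]
river: ρ → (33,34,-16)
river: ρ → (-16,30,37)
river: ρ → (37,44,-9)
river: ρ → (-9,46,32)
river: ρ → (32,18,-23)
river: ρ → (-23,28,27)
river: ρ → (27,26,-24)
river: ρ → (-24,22,29)
river: ρ → (29,36,-17)
ρ-cycle length = 10 (tail of 1 descent step not counted)

10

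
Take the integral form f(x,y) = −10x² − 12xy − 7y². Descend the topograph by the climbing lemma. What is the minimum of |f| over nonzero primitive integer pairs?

translate: b→-8 (≡12 mod 20), so (10,12,7)→(10,-8,5)
flip: (10,-8,5)→(5,8,10)
translate: b→-2 (≡8 mod 10), so (5,8,10)→(5,-2,7)
reduced (well bottom): (5,-2,7) with a≤c, −a<b≤a
well minimum |f| = |-5| = 5 (negative-definite)

5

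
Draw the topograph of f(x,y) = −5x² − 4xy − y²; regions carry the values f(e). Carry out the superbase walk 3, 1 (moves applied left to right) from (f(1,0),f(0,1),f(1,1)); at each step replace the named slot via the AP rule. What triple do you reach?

start (-5,-1,-10) = (f(1,0),f(0,1),f(1,1))
replace slot 3: 2·((-5)+(-1)) − (-10) = -2 → (-5,-1,-2)
replace slot 1: 2·((-1)+(-2)) − (-5) = -1 → (-1,-1,-2)

-1,-1,-2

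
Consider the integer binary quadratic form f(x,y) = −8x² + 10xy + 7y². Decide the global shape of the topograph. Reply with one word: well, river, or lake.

D = b²−4ac = 10² − 4·(-8)·7 = 324
D = 18² is a perfect square ⇒ form factors over ℤ ⇒ lakes

lake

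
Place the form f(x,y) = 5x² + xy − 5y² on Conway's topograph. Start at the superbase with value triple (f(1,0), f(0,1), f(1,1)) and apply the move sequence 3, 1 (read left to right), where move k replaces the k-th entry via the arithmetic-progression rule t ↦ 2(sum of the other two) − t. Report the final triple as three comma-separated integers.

start (5,-5,1) = (f(1,0),f(0,1),f(1,1))
replace slot 3: 2·(5+(-5)) − 1 = -1 → (5,-5,-1)
replace slot 1: 2·((-5)+(-1)) − 5 = -17 → (-17,-5,-1)

-17,-5,-1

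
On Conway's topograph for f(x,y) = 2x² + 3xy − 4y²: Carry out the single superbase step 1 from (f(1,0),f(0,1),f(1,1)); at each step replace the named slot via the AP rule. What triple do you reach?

start (2,-4,1) = (f(1,0),f(0,1),f(1,1))
replace slot 1: 2·((-4)+1) − 2 = -8 → (-8,-4,1)

-8,-4,1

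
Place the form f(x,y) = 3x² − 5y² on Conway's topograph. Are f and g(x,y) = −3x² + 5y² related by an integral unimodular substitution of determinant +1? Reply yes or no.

D₁ = 60, D₂ = 60
river cycle of f (length 2): (3, 6, -2), (-2, 6, 3)
river cycle of g (length 2): (-3, 6, 2), (2, 6, -3)
cycles differ ⇒ inequivalent

no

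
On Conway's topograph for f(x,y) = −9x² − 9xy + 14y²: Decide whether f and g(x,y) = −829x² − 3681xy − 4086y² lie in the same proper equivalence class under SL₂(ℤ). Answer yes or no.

D₁ = 585, D₂ = 585
river cycle of f (length 12): (14, 9, -9), (-9, 9, 14), (14, 19, -4), (-4, 21, 9), (9, 15, -10), (-10, 5, 14), (14, 23, -1), (-1, 23, 14), (14, 5, -10), (-10, 15, 9), … (2 more)
river cycle of g (length 12): (-4, 19, 14), (14, 9, -9), (-9, 9, 14), (14, 19, -4), (-4, 21, 9), (9, 15, -10), (-10, 5, 14), (14, 23, -1), (-1, 23, 14), (14, 5, -10), … (2 more)
cycles coincide ⇒ equivalent

yes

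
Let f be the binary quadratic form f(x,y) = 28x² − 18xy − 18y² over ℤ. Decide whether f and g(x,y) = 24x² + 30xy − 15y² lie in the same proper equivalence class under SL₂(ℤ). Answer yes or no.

D₁ = 2340, D₂ = 2340
river cycle of f (length 12): (-18, 18, 28), (28, 38, -8), (-8, 42, 18), (18, 30, -20), (-20, 10, 28), (28, 46, -2), (-2, 46, 28), (28, 10, -20), (-20, 30, 18), (18, 42, -8), … (2 more)
river cycle of g (length 10): (-15, 30, 24), (24, 18, -21), (-21, 24, 21), (21, 18, -24), (-24, 30, 15), (15, 30, -24), (-24, 18, 21), (21, 24, -21), (-21, 18, 24), (24, 30, -15)
cycles differ ⇒ inequivalent

no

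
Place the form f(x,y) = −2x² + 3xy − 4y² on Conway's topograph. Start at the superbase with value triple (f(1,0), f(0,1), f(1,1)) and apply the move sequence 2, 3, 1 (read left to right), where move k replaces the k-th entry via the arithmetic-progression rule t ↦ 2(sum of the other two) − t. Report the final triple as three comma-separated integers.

start (-2,-4,-3) = (f(1,0),f(0,1),f(1,1))
replace slot 2: 2·((-2)+(-3)) − (-4) = -6 → (-2,-6,-3)
replace slot 3: 2·((-2)+(-6)) − (-3) = -13 → (-2,-6,-13)
replace slot 1: 2·((-6)+(-13)) − (-2) = -36 → (-36,-6,-13)

-36,-6,-13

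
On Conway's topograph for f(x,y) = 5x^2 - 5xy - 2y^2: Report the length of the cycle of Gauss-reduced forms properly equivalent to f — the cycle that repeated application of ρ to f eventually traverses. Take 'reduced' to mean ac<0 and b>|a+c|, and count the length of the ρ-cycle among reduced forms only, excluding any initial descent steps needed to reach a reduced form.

D = 65, ⌊√D⌋ = 8
descent: ρ → (-2,5,5)  [lands on river]
river: ρ → (5,5,-2)
river: ρ → (-2,7,2)
river: ρ → (2,5,-5)
river: ρ → (-5,5,2)
river: ρ → (2,7,-2)
ρ-cycle length = 6 (tail of 1 descent step not counted)

6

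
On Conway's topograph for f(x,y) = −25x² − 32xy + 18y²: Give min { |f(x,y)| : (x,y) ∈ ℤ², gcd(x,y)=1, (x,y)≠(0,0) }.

descent: ρ → (18,32,-25)  [lands on river]
river: ρ → (-25,18,25)
river: ρ → (25,32,-18)
river: ρ → (-18,40,17)
river: ρ → (17,28,-30)
river: ρ → (-30,32,15)
river: ρ → (15,28,-34)
river: ρ → (-34,40,9)
river: ρ → (9,50,-9)
river: ρ → (-9,40,34)
river: ρ → (34,28,-15)
river: ρ → (-15,32,30)
river: ρ → (30,28,-17)
river: ρ → (-17,40,18)
closes: descent 1, river 14
min |a| on river = 9

9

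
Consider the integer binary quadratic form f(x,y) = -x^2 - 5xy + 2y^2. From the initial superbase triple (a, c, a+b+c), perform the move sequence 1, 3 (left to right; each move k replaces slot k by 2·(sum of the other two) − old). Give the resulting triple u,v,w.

start (-1,2,-4) = (f(1,0),f(0,1),f(1,1))
replace slot 1: 2·(2+(-4)) − (-1) = -3 → (-3,2,-4)
replace slot 3: 2·((-3)+2) − (-4) = 2 → (-3,2,2)

-3,2,2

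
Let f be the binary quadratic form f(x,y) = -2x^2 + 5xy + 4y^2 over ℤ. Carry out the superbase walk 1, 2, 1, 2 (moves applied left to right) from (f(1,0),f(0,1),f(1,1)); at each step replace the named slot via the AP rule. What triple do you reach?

start (-2,4,7) = (f(1,0),f(0,1),f(1,1))
replace slot 1: 2·(4+7) − (-2) = 24 → (24,4,7)
replace slot 2: 2·(24+7) − 4 = 58 → (24,58,7)
replace slot 1: 2·(58+7) − 24 = 106 → (106,58,7)
replace slot 2: 2·(106+7) − 58 = 168 → (106,168,7)

106,168,7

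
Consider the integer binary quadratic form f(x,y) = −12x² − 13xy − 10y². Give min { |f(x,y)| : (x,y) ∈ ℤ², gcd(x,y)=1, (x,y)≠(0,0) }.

translate: b→-11 (≡13 mod 24), so (12,13,10)→(12,-11,9)
flip: (12,-11,9)→(9,11,12)
translate: b→-7 (≡11 mod 18), so (9,11,12)→(9,-7,10)
reduced (well bottom): (9,-7,10) with a≤c, −a<b≤a
well minimum |f| = |-9| = 9 (negative-definite)

9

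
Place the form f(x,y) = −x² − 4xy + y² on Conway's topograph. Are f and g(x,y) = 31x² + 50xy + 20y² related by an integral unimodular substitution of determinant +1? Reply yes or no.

D₁ = 20, D₂ = 20
river cycle of f (length 2): (1, 4, -1), (-1, 4, 1)
river cycle of g (length 2): (1, 4, -1), (-1, 4, 1)
cycles coincide ⇒ equivalent

yes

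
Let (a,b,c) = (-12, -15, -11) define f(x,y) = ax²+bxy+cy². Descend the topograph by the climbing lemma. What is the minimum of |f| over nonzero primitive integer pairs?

translate: b→-9 (≡15 mod 24), so (12,15,11)→(12,-9,8)
flip: (12,-9,8)→(8,9,12)
translate: b→-7 (≡9 mod 16), so (8,9,12)→(8,-7,11)
reduced (well bottom): (8,-7,11) with a≤c, −a<b≤a
well minimum |f| = |-8| = 8 (negative-definite)

8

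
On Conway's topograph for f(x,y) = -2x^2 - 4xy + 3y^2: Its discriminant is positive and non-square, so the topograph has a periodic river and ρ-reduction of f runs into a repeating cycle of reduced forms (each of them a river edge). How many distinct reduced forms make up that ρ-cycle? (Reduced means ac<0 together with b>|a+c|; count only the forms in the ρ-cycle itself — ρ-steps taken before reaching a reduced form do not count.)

D = 40, ⌊√D⌋ = 6
descent: ρ → (3,4,-2)  [lands on river]
river: ρ → (-2,4,3)
river: ρ → (3,2,-3)
river: ρ → (-3,4,2)
river: ρ → (2,4,-3)
river: ρ → (-3,2,3)
ρ-cycle length = 6 (tail of 1 descent step not counted)

6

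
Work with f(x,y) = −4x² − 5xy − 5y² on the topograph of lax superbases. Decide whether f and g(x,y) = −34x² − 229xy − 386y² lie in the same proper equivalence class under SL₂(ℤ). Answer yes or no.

D₁ = -55, D₂ = -55
f is negative-definite; reduce −f:
−f: translate: b→-3 (≡5 mod 8), so (4,5,5)→(4,-3,4)
−f: flip: (4,-3,4)→(4,3,4)
−f: reduced (well bottom): (4,3,4) with a≤c, −a<b≤a
flip sign back: reduced form of f is (-4,-3,-4)
g is negative-definite; reduce −g:
−g: translate: b→25 (≡229 mod 68), so (34,229,386)→(34,25,5)
−g: flip: (34,25,5)→(5,-25,34)
−g: translate: b→5 (≡-25 mod 10), so (5,-25,34)→(5,5,4)
−g: flip: (5,5,4)→(4,-5,5)
−g: translate: b→3 (≡-5 mod 8), so (4,-5,5)→(4,3,4)
−g: reduced (well bottom): (4,3,4) with a≤c, −a<b≤a
flip sign back: reduced form of g is (-4,-3,-4)
reduced forms (-4, -3, -4) vs (-4, -3, -4) ⇒ equivalent

yes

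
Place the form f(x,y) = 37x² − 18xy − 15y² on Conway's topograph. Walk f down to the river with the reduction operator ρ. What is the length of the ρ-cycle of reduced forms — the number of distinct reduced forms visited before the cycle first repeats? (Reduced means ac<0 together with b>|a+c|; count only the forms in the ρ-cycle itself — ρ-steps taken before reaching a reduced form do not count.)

D = 2544, ⌊√D⌋ = 50
descent: ρ → (-15,48,4)  [lands on river]
river: ρ → (4,48,-15)
river: ρ → (-15,42,13)
river: ρ → (13,36,-24)
river: ρ → (-24,12,25)
river: ρ → (25,38,-11)
river: ρ → (-11,50,1)
river: ρ → (1,50,-11)
river: ρ → (-11,38,25)
river: ρ → (25,12,-24)
river: ρ → (-24,36,13)
river: ρ → (13,42,-15)
ρ-cycle length = 12 (tail of 1 descent step not counted)

12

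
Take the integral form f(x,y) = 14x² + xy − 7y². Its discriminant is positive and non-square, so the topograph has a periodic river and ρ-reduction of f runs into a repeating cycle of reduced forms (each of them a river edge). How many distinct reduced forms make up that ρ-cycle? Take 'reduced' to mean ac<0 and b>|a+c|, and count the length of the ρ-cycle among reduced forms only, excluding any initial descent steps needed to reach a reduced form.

D = 393, ⌊√D⌋ = 19
descent: ρ → (-7,13,8)  [lands on river]
river: ρ → (8,19,-1)
river: ρ → (-1,19,8)
river: ρ → (8,13,-7)
river: ρ → (-7,15,6)
river: ρ → (6,9,-13)
river: ρ → (-13,17,2)
river: ρ → (2,19,-4)
river: ρ → (-4,13,14)
river: ρ → (14,15,-3)
river: ρ → (-3,15,14)
river: ρ → (14,13,-4)
river: ρ → (-4,19,2)
river: ρ → (2,17,-13)
river: ρ → (-13,9,6)
river: ρ → (6,15,-7)
ρ-cycle length = 16 (tail of 1 descent step not counted)

16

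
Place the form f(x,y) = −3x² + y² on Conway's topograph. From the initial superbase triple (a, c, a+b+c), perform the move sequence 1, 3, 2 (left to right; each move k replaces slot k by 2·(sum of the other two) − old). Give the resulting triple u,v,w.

start (-3,1,-2) = (f(1,0),f(0,1),f(1,1))
replace slot 1: 2·(1+(-2)) − (-3) = 1 → (1,1,-2)
replace slot 3: 2·(1+1) − (-2) = 6 → (1,1,6)
replace slot 2: 2·(1+6) − 1 = 13 → (1,13,6)

1,13,6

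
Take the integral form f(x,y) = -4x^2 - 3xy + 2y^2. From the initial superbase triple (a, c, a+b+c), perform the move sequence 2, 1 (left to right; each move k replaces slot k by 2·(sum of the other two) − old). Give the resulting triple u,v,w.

start (-4,2,-5) = (f(1,0),f(0,1),f(1,1))
replace slot 2: 2·((-4)+(-5)) − 2 = -20 → (-4,-20,-5)
replace slot 1: 2·((-20)+(-5)) − (-4) = -46 → (-46,-20,-5)

-46,-20,-5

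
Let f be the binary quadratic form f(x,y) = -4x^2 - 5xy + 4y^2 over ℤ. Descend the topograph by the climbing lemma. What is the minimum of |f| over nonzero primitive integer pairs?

descent: ρ → (4,5,-4)  [lands on river]
river: ρ → (-4,3,5)
river: ρ → (5,7,-2)
river: ρ → (-2,9,1)
river: ρ → (1,9,-2)
river: ρ → (-2,7,5)
river: ρ → (5,3,-4)
river: ρ → (-4,5,4)
river: ρ → (4,3,-5)
river: ρ → (-5,7,2)
river: ρ → (2,9,-1)
river: ρ → (-1,9,2)
river: ρ → (2,7,-5)
river: ρ → (-5,3,4)
closes: descent 1, river 14
min |a| on river = 1

1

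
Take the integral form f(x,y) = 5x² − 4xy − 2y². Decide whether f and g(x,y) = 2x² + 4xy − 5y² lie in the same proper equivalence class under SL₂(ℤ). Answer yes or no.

D₁ = 56, D₂ = 56
river cycle of f (length 4): (-2, 4, 5), (5, 6, -1), (-1, 6, 5), (5, 4, -2)
river cycle of g (length 4): (-5, 6, 1), (1, 6, -5), (-5, 4, 2), (2, 4, -5)
cycles differ ⇒ inequivalent

no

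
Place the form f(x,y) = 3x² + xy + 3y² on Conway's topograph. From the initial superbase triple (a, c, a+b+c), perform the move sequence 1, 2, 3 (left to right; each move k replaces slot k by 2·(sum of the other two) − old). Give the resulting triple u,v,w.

start (3,3,7) = (f(1,0),f(0,1),f(1,1))
replace slot 1: 2·(3+7) − 3 = 17 → (17,3,7)
replace slot 2: 2·(17+7) − 3 = 45 → (17,45,7)
replace slot 3: 2·(17+45) − 7 = 117 → (17,45,117)

17,45,117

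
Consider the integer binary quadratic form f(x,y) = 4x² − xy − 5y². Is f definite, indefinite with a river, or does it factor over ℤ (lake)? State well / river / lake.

D = b²−4ac = (-1)² − 4·4·(-5) = 81
D = 9² is a perfect square ⇒ form factors over ℤ ⇒ lakes

lake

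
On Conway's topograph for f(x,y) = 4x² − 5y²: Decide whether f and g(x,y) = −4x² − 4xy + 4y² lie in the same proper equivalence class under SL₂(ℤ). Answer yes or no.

D₁ = 80, D₂ = 80
river cycle of f (length 2): (4, 8, -1), (-1, 8, 4)
river cycle of g (length 2): (4, 4, -4), (-4, 4, 4)
cycles differ ⇒ inequivalent

no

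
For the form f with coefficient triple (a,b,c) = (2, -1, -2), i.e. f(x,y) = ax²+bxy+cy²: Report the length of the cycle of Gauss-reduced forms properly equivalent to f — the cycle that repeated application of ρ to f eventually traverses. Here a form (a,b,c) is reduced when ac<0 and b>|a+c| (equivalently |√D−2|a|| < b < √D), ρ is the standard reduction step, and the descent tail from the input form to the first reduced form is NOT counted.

D = 17, ⌊√D⌋ = 4
descent: ρ → (-2,1,2)  [lands on river]
river: ρ → (2,3,-1)
river: ρ → (-1,3,2)
river: ρ → (2,1,-2)
river: ρ → (-2,3,1)
river: ρ → (1,3,-2)
ρ-cycle length = 6 (tail of 1 descent step not counted)

6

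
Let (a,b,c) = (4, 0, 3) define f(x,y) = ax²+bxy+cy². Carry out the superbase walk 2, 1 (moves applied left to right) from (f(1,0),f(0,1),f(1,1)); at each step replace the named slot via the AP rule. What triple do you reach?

start (4,3,7) = (f(1,0),f(0,1),f(1,1))
replace slot 2: 2·(4+7) − 3 = 19 → (4,19,7)
replace slot 1: 2·(19+7) − 4 = 48 → (48,19,7)

48,19,7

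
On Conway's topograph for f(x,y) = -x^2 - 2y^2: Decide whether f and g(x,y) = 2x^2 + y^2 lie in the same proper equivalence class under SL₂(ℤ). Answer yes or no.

D₁ = -8, D₂ = -8
f is negative-definite; reduce −f:
−f: reduced (well bottom): (1,0,2) with a≤c, −a<b≤a
flip sign back: reduced form of f is (-1,0,-2)
g: flip: (2,0,1)→(1,0,2)
g: reduced (well bottom): (1,0,2) with a≤c, −a<b≤a
reduced forms (-1, 0, -2) vs (1, 0, 2) ⇒ inequivalent

no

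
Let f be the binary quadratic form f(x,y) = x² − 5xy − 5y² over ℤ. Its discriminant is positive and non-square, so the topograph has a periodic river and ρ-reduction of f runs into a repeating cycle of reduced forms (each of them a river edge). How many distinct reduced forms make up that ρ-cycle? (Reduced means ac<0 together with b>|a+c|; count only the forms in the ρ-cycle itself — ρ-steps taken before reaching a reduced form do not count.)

D = 45, ⌊√D⌋ = 6
descent: ρ → (-5,5,1)  [lands on river]
river: ρ → (1,5,-5)
ρ-cycle length = 2 (tail of 1 descent step not counted)

2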